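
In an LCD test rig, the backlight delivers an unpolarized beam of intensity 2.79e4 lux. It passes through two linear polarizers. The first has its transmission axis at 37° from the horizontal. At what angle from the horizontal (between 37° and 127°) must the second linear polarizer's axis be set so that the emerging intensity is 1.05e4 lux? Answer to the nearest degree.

θ ≈ 67°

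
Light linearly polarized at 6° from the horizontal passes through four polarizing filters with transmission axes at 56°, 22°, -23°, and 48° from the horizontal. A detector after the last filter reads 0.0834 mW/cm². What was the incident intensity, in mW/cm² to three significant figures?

I₁ = I₀ cos²(56° − 6°) = I₀ cos²(50°) = 0.4132 I₀.
I₂ = I₁ cos²(22° − 56°) = 0.4132 I₀ · cos²(34°) = 0.284 I₀.
I₃ = I₂ cos²(-23° − 22°) = 0.284 I₀ · cos²(45°) = 0.142 I₀.
I₄ = I₃ cos²(48° + 23°) = 0.142 I₀ · cos²(71°) = 0.01505 I₀.
So 0.0834 mW/cm² = 0.01505 I₀, giving I₀ = 0.0834/0.01505 = 5.542 mW/cm².

I₀ ≈ 5.54 mW/cm²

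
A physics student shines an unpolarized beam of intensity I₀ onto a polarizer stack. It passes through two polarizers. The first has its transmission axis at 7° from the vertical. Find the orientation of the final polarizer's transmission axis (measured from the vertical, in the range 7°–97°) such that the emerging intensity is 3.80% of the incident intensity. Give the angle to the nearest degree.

θ ≈ 81°

Unpolarized light through the first polarizer → I₁ = ½ I₀, now polarized at 7°.
Need I₂/I₀ = 0.038, so cos²(θ − 7°) = 0.038 / 0.5 = 0.076.
θ − 7° = arccos(√0.076) = 74.0°, giving θ ≈ 7 + 74.0 = 81.0°.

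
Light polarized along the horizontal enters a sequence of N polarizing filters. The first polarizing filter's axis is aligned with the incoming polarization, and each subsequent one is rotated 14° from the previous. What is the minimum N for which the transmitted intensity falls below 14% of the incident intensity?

N = 34

First polarizer is aligned with the polarization: full transmission.
Each further stage multiplies by cos²(14°) = 0.9415.
After N polarizers: T = 0.9415^(N−1). Require T < 0.14 ⇒ N−1 > ln(0.14)/ln(0.9415) = 32.60, so N−1 ≥ 33 and N = 34.
Check: N=34 gives T = 0.1367 < 0.14; N=33 gives T = 0.1452.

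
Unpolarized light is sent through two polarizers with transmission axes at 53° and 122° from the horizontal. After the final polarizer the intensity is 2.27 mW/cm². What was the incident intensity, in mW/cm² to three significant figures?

I₀ ≈ 35.4 mW/cm²

Unpolarized light through the first polarizer → I₁ = ½ I₀, now polarized at 53°.
I₂ = I₁ cos²(122° − 53°) = 0.5 I₀ · cos²(69°) = 0.06421 I₀.
So 2.27 mW/cm² = 0.06421 I₀, giving I₀ = 2.27/0.06421 = 35.35 mW/cm².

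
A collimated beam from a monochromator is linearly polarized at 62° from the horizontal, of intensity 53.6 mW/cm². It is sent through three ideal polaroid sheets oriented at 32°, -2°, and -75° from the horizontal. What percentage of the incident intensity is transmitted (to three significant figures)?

I₁ = 53.6 mW/cm² · cos²(30°) = 40.2 mW/cm².
I₂ = I₁ · cos²(34°) = 40.2 · 0.6873 = 27.63 mW/cm².
I₃ = I₂ · cos²(73°) = 27.63 · 0.08548 = 2.362 mW/cm².
That is 4.406% of the incident intensity.

≈ 4.41%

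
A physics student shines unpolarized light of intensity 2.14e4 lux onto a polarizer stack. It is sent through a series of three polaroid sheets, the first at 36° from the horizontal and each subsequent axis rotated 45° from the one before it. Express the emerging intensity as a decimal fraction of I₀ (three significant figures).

Unpolarized light through the first polarizer → I₁ = 2.14e4 lux/2 = 1.07e+04 lux, polarized at 36°.
I₂ = I₁ · cos²(45°) = 1.07e+04 · 0.5 = 5350 lux.
I₃ = I₂ · cos²(45°) = 5350 · 0.5 = 2675 lux.
Transmitted fraction = 0.125.

I/I₀ ≈ 0.125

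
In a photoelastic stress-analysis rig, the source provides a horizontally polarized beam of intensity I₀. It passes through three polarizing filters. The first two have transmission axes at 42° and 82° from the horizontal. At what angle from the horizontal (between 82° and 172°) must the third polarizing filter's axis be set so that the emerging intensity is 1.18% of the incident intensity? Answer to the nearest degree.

θ ≈ 161°

I₁ = I₀ cos²(42° − 0°) = I₀ cos²(42°) = 0.5523 I₀.
I₂ = I₁ cos²(82° − 42°) = 0.5523 I₀ · cos²(40°) = 0.3241 I₀.
Need I₃/I₀ = 0.0118, so cos²(θ − 82°) = 0.0118 / 0.3241 = 0.03641.
θ − 82° = arccos(√0.03641) = 79.0°, giving θ ≈ 82 + 79.0 = 161.0°.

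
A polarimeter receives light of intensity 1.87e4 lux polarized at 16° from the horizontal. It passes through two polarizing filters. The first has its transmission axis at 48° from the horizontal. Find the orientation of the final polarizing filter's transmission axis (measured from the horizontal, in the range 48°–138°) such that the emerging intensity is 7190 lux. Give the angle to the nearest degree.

θ ≈ 91°

By Malus's law, I₁ = I₀ cos²(48° − 16°) = I₀ cos²(32°) = 0.7192 I₀.
Target fraction: 7190 / 1.87e4 lux = 0.3845 of I₀.
Need I₂/I₀ = 0.3845, so cos²(θ − 48°) = 0.3845 / 0.7192 = 0.5346.
θ − 48° = arccos(√0.5346) = 43.0°, giving θ ≈ 48 + 43.0 = 91.0°.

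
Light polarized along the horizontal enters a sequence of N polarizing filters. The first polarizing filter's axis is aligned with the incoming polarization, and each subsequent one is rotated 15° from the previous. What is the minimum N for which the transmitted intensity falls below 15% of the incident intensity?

N = 29

First polarizer is aligned with the polarization: full transmission.
Each further stage multiplies by cos²(15°) = 0.933.
After N polarizers: T = 0.933^(N−1). Require T < 0.15 ⇒ N−1 > ln(0.15)/ln(0.933) = 27.36, so N−1 ≥ 28 and N = 29.
Check: N=29 gives T = 0.1435 < 0.15; N=28 gives T = 0.1538.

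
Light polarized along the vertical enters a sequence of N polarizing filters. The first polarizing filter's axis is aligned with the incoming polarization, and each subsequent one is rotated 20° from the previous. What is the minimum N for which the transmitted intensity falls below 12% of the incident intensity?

N = 19

First polarizer is aligned with the polarization: full transmission.
Each further stage multiplies by cos²(20°) = 0.883.
After N polarizers: T = 0.883^(N−1). Require T < 0.12 ⇒ N−1 > ln(0.12)/ln(0.883) = 17.04, so N−1 ≥ 18 and N = 19.
Check: N=19 gives T = 0.1065 < 0.12; N=18 gives T = 0.1206.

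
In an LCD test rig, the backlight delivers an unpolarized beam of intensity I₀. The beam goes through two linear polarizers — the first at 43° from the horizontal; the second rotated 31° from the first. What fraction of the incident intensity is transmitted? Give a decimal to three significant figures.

≈ 0.367 I₀

Unpolarized light through the first polarizer → I₁ = ½ I₀, now polarized at 43°.
I₂ = I₁ cos²(31°) = 0.5 · 0.7347 I₀ = 0.3674 I₀.
Transmitted fraction = 0.3674.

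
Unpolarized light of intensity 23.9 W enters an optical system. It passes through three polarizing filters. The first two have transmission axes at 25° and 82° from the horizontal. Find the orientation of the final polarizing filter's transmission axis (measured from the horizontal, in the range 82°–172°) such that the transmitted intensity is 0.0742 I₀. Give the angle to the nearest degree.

θ ≈ 127°

Unpolarized light through the first polarizer → I₁ = ½ I₀, now polarized at 25°.
I₂ = I₁ cos²(82° − 25°) = 0.5 I₀ · cos²(57°) = 0.1483 I₀.
Need I₃/I₀ = 0.0742, so cos²(θ − 82°) = 0.0742 / 0.1483 = 0.5003.
θ − 82° = arccos(√0.5003) = 45.0°, giving θ ≈ 82 + 45.0 = 127.0°.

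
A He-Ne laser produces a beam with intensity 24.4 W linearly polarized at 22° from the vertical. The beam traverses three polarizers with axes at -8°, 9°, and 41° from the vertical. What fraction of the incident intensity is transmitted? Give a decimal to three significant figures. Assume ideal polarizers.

I/I₀ ≈ 0.493

I₁ = 24.4 W · cos²(30°) = 18.3 W.
I₂ = I₁ · cos²(17°) = 18.3 · 0.9145 = 16.74 W.
I₃ = I₂ · cos²(32°) = 16.74 · 0.7192 = 12.04 W.
Transmitted fraction = 0.4933.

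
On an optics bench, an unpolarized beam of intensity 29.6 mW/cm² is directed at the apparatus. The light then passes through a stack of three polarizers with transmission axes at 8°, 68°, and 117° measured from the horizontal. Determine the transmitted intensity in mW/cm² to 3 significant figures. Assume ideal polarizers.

Unpolarized light through the first polarizer → I₁ = 29.6 mW/cm²/2 = 14.8 mW/cm², polarized at 8°.
I₂ = I₁ · cos²(60°) = 14.8 · 0.25 = 3.7 mW/cm².
I₃ = I₂ · cos²(49°) = 3.7 · 0.4304 = 1.593 mW/cm².

I ≈ 1.59 mW/cm²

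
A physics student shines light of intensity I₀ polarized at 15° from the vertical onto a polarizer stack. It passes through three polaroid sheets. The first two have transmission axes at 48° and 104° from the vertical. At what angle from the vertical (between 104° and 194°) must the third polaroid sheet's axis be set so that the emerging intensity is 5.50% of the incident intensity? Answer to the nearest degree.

I₁ = I₀ cos²(48° − 15°) = I₀ cos²(33°) = 0.7034 I₀.
I₂ = I₁ cos²(104° − 48°) = 0.7034 I₀ · cos²(56°) = 0.2199 I₀.
Need I₃/I₀ = 0.055, so cos²(θ − 104°) = 0.055 / 0.2199 = 0.2501.
θ − 104° = arccos(√0.2501) = 60.0°, giving θ ≈ 104 + 60.0 = 164.0°.

θ ≈ 164°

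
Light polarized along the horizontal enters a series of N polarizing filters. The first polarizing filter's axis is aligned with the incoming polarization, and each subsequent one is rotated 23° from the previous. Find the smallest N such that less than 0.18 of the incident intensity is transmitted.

First polarizer is aligned with the polarization: full transmission.
Each further stage multiplies by cos²(23°) = 0.8473.
After N polarizers: T = 0.8473^(N−1). Require T < 0.18 ⇒ N−1 > ln(0.18)/ln(0.8473) = 10.35, so N−1 ≥ 11 and N = 12.
Check: N=12 gives T = 0.1616 < 0.18; N=11 gives T = 0.1908.

N = 12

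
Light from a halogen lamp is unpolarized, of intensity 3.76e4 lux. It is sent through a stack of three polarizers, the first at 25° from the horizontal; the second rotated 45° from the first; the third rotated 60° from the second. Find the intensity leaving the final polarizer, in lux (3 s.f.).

Unpolarized light through the first polarizer → I₁ = 3.76e4 lux/2 = 1.88e+04 lux, polarized at 25°.
I₂ = I₁ · cos²(45°) = 1.88e+04 · 0.5 = 9400 lux.
I₃ = I₂ · cos²(60°) = 9400 · 0.25 = 2350 lux.

I ≈ 2350 lux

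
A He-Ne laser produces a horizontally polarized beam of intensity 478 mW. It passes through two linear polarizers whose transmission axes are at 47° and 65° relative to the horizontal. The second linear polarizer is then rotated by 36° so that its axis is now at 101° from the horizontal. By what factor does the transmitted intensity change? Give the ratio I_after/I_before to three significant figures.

Before rotation:
I₁ = I₀ cos²(47° − 0°) = I₀ cos²(47°) = 0.4651 I₀.
I₂ = I₁ cos²(65° − 47°) = 0.4651 I₀ · cos²(18°) = 0.4207 I₀.
After rotation:
I₁ = I₀ cos²(47° − 0°) = I₀ cos²(47°) = 0.4651 I₀.
I₂ = I₁ cos²(101° − 47°) = 0.4651 I₀ · cos²(54°) = 0.1607 I₀.
Ratio = 0.1607 / 0.4207 = 0.382.

I_new/I_old ≈ 0.382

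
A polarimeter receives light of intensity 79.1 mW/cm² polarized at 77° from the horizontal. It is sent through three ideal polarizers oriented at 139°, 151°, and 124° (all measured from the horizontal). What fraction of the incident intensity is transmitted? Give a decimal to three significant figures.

I/I₀ ≈ 0.167

By Malus's law, I₁ = 79.1 mW/cm² · cos²(62°) = 17.43 mW/cm².
I₂ = I₁ · cos²(12°) = 17.43 · 0.9568 = 16.68 mW/cm².
I₃ = I₂ · cos²(27°) = 16.68 · 0.7939 = 13.24 mW/cm².
Transmitted fraction = 0.1674.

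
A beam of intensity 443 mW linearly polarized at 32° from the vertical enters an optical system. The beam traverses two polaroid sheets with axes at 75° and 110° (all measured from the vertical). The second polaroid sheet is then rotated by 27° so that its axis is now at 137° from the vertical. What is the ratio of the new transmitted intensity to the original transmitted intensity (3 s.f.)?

Before rotation:
I₁ = I₀ cos²(75° − 32°) = I₀ cos²(43°) = 0.5349 I₀.
I₂ = I₁ cos²(110° − 75°) = 0.5349 I₀ · cos²(35°) = 0.3589 I₀.
After rotation:
I₁ = I₀ cos²(75° − 32°) = I₀ cos²(43°) = 0.5349 I₀.
I₂ = I₁ cos²(137° − 75°) = 0.5349 I₀ · cos²(62°) = 0.1179 I₀.
Ratio = 0.1179 / 0.3589 = 0.3285.

I_new/I_old ≈ 0.328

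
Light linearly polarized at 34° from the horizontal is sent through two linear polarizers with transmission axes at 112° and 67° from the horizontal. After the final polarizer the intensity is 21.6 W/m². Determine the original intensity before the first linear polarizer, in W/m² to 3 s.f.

By Malus's law, I₁ = I₀ cos²(112° − 34°) = I₀ cos²(78°) = 0.04323 I₀.
I₂ = I₁ cos²(67° − 112°) = 0.04323 I₀ · cos²(45°) = 0.02161 I₀.
So 21.6 W/m² = 0.02161 I₀, giving I₀ = 21.6/0.02161 = 999.4 W/m².

I₀ ≈ 999 W/m²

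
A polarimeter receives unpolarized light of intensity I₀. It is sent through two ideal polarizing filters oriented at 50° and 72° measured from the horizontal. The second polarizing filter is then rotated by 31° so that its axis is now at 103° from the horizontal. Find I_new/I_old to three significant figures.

I_new/I_old ≈ 0.421

Before rotation:
Unpolarized light through the first polarizer → I₁ = ½ I₀, now polarized at 50°.
I₂ = I₁ cos²(72° − 50°) = 0.5 I₀ · cos²(22°) = 0.4298 I₀.
After rotation:
Unpolarized light through the first polarizer → I₁ = ½ I₀, now polarized at 50°.
I₂ = I₁ cos²(103° − 50°) = 0.5 I₀ · cos²(53°) = 0.1811 I₀.
Ratio = 0.1811 / 0.4298 = 0.4213.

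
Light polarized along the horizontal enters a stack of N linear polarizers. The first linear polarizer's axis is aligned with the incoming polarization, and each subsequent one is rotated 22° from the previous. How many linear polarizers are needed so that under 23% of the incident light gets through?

N = 11

First polarizer is aligned with the polarization: full transmission.
Each further stage multiplies by cos²(22°) = 0.8597.
After N polarizers: T = 0.8597^(N−1). Require T < 0.23 ⇒ N−1 > ln(0.23)/ln(0.8597) = 9.72, so N−1 ≥ 10 and N = 11.
Check: N=11 gives T = 0.2205 < 0.23; N=10 gives T = 0.2564.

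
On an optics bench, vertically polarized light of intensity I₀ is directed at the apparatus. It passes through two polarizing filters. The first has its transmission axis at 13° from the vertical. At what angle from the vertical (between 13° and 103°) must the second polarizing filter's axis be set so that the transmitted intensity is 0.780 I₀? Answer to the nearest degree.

I₁ = I₀ cos²(13° − 0°) = I₀ cos²(13°) = 0.9494 I₀.
Need I₂/I₀ = 0.78, so cos²(θ − 13°) = 0.78 / 0.9494 = 0.8216.
θ − 13° = arccos(√0.8216) = 25.0°, giving θ ≈ 13 + 25.0 = 38.0°.

θ ≈ 38°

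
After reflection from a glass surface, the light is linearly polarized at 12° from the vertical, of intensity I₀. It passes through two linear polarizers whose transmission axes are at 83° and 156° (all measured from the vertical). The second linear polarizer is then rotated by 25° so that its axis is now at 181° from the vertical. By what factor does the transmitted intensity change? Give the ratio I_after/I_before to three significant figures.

I_new/I_old ≈ 0.227

Before rotation:
By Malus's law, I₁ = I₀ cos²(83° − 12°) = I₀ cos²(71°) = 0.106 I₀.
I₂ = I₁ cos²(156° − 83°) = 0.106 I₀ · cos²(73°) = 0.009061 I₀.
After rotation:
I₁ = I₀ cos²(83° − 12°) = I₀ cos²(71°) = 0.106 I₀.
Angle between axes 1 and 2: 82°. I₂ = 0.106 I₀ · cos²(82°) = 0.002053 I₀.
Ratio = 0.002053 / 0.009061 = 0.2266.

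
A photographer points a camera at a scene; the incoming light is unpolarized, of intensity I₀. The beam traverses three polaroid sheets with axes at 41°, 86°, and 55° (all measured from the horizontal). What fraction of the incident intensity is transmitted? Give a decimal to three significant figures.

≈ 0.184 I₀

Unpolarized light through the first polarizer → I₁ = ½ I₀, now polarized at 41°.
I₂ = I₁ cos²(86° − 41°) = 0.5 I₀ · cos²(45°) = 0.25 I₀.
I₃ = I₂ cos²(55° − 86°) = 0.25 I₀ · cos²(31°) = 0.1837 I₀.
Transmitted fraction = 0.1837.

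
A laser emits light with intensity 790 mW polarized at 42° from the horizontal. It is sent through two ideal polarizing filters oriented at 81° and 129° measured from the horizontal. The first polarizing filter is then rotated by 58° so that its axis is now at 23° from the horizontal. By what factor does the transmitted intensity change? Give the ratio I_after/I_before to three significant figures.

I_new/I_old ≈ 0.251

Before rotation:
I₁ = I₀ cos²(81° − 42°) = I₀ cos²(39°) = 0.604 I₀.
I₂ = I₁ cos²(129° − 81°) = 0.604 I₀ · cos²(48°) = 0.2704 I₀.
After rotation:
I₁ = I₀ cos²(23° − 42°) = I₀ cos²(19°) = 0.894 I₀.
Angle between axes 1 and 2: 74°. I₂ = 0.894 I₀ · cos²(74°) = 0.06792 I₀.
Ratio = 0.06792 / 0.2704 = 0.2512.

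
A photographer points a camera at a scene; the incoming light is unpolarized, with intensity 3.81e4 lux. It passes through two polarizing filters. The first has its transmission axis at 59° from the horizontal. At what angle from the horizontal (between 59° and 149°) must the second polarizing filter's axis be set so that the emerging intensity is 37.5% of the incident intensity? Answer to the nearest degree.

θ ≈ 89°

Unpolarized light through the first polarizer → I₁ = ½ I₀, now polarized at 59°.
Need I₂/I₀ = 0.375, so cos²(θ − 59°) = 0.375 / 0.5 = 0.75.
θ − 59° = arccos(√0.75) = 30.0°, giving θ ≈ 59 + 30.0 = 89.0°.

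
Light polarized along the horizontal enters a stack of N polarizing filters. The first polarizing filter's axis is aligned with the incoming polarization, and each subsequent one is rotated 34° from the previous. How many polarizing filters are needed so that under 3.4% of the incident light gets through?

First polarizer is aligned with the polarization: full transmission.
Each further stage multiplies by cos²(34°) = 0.6873.
After N polarizers: T = 0.6873^(N−1). Require T < 0.034 ⇒ N−1 > ln(0.034)/ln(0.6873) = 9.02, so N−1 ≥ 10 and N = 11.
Check: N=11 gives T = 0.02352 < 0.034; N=10 gives T = 0.03422.

N = 11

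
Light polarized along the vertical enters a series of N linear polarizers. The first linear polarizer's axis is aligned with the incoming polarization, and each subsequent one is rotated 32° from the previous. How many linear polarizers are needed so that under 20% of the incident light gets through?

First polarizer is aligned with the polarization: full transmission.
Each further stage multiplies by cos²(32°) = 0.7192.
After N polarizers: T = 0.7192^(N−1). Require T < 0.20 ⇒ N−1 > ln(0.20)/ln(0.7192) = 4.88, so N−1 ≥ 5 and N = 6.
Check: N=6 gives T = 0.1924 < 0.20; N=5 gives T = 0.2675.

N = 6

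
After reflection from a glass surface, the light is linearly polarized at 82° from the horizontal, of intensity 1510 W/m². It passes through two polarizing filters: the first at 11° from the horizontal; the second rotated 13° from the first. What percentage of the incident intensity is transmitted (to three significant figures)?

≈ 10.1%

I₁ = 1510 W/m² · cos²(71°) = 160.1 W/m².
I₂ = I₁ · cos²(13°) = 160.1 · 0.9494 = 152 W/m².
That is 10.06% of the incident intensity.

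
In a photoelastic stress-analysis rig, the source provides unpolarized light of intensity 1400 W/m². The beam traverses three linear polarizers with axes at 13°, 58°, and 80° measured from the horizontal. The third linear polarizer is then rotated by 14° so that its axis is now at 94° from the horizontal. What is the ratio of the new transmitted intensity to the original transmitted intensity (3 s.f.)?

I_new/I_old ≈ 0.761

Before rotation:
Unpolarized light through the first polarizer → I₁ = ½ I₀, now polarized at 13°.
I₂ = I₁ cos²(58° − 13°) = 0.5 I₀ · cos²(45°) = 0.25 I₀.
I₃ = I₂ cos²(80° − 58°) = 0.25 I₀ · cos²(22°) = 0.2149 I₀.
After rotation:
Unpolarized light through the first polarizer → I₁ = ½ I₀, now polarized at 13°.
I₂ = I₁ cos²(58° − 13°) = 0.5 I₀ · cos²(45°) = 0.25 I₀.
I₃ = I₂ cos²(94° − 58°) = 0.25 I₀ · cos²(36°) = 0.1636 I₀.
Ratio = 0.1636 / 0.2149 = 0.7613.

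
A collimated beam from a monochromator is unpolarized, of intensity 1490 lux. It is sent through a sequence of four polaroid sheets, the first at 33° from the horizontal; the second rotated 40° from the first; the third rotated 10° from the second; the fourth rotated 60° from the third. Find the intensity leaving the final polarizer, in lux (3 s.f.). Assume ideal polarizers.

Unpolarized light through the first polarizer → I₁ = 1490 lux/2 = 745 lux, polarized at 33°.
I₂ = I₁ · cos²(40°) = 745 · 0.5868 = 437.2 lux.
I₃ = I₂ · cos²(10°) = 437.2 · 0.9698 = 424 lux.
I₄ = I₃ · cos²(60°) = 424 · 0.25 = 106 lux.

I ≈ 106 lux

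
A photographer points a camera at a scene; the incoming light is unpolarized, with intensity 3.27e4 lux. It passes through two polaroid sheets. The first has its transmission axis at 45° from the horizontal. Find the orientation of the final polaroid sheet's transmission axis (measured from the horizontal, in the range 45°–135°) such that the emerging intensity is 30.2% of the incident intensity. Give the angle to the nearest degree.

θ ≈ 84°

Unpolarized light through the first polarizer → I₁ = ½ I₀, now polarized at 45°.
Need I₂/I₀ = 0.302, so cos²(θ − 45°) = 0.302 / 0.5 = 0.604.
θ − 45° = arccos(√0.604) = 39.0°, giving θ ≈ 45 + 39.0 = 84.0°.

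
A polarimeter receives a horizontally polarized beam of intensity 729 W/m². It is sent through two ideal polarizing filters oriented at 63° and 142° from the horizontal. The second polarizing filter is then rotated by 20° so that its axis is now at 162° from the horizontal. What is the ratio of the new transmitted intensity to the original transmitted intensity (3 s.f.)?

I_new/I_old ≈ 0.672

Before rotation:
By Malus's law, I₁ = I₀ cos²(63° − 0°) = I₀ cos²(63°) = 0.2061 I₀.
I₂ = I₁ cos²(142° − 63°) = 0.2061 I₀ · cos²(79°) = 0.007504 I₀.
After rotation:
I₁ = I₀ cos²(63° − 0°) = I₀ cos²(63°) = 0.2061 I₀.
Angle between axes 1 and 2: 81°. I₂ = 0.2061 I₀ · cos²(81°) = 0.005044 I₀.
Ratio = 0.005044 / 0.007504 = 0.6722.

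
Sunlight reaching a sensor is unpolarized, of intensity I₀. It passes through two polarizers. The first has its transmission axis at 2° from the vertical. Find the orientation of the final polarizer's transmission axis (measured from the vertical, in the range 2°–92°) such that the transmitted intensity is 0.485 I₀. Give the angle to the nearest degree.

θ ≈ 12°

Unpolarized light through the first polarizer → I₁ = ½ I₀, now polarized at 2°.
Need I₂/I₀ = 0.485, so cos²(θ − 2°) = 0.485 / 0.5 = 0.97.
θ − 2° = arccos(√0.97) = 10.0°, giving θ ≈ 2 + 10.0 = 12.0°.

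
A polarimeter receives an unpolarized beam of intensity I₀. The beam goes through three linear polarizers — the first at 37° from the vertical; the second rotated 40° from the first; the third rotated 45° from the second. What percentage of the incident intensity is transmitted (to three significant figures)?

Unpolarized light through the first polarizer → I₁ = ½ I₀, now polarized at 37°.
I₂ = I₁ cos²(40°) = 0.5 · 0.5868 I₀ = 0.2934 I₀.
I₃ = I₂ cos²(45°) = 0.2934 · 0.5 I₀ = 0.1467 I₀.
That is 14.67% of the incident intensity.

≈ 14.7%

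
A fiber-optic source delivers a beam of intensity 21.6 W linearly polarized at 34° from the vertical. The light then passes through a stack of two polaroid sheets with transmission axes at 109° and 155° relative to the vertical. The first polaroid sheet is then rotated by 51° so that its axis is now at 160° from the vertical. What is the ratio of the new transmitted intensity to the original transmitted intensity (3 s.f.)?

Before rotation:
I₁ = I₀ cos²(109° − 34°) = I₀ cos²(75°) = 0.06699 I₀.
I₂ = I₁ cos²(155° − 109°) = 0.06699 I₀ · cos²(46°) = 0.03232 I₀.
After rotation:
I₁ = I₀ cos²(160° − 34°) = I₀ cos²(54°) = 0.3455 I₀.
I₂ = I₁ cos²(155° − 160°) = 0.3455 I₀ · cos²(5°) = 0.3429 I₀.
Ratio = 0.3429 / 0.03232 = 10.61.

I_new/I_old ≈ 10.6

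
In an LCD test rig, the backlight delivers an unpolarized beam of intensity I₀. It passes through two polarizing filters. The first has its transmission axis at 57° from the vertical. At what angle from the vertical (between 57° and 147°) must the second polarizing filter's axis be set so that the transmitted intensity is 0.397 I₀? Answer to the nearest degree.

θ ≈ 84°

Unpolarized light through the first polarizer → I₁ = ½ I₀, now polarized at 57°.
Need I₂/I₀ = 0.397, so cos²(θ − 57°) = 0.397 / 0.5 = 0.794.
θ − 57° = arccos(√0.794) = 27.0°, giving θ ≈ 57 + 27.0 = 84.0°.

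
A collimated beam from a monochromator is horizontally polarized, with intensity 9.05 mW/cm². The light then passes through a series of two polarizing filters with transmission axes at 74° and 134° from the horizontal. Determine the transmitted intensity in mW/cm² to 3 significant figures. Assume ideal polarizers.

I₁ = 9.05 mW/cm² · cos²(74°) = 0.6876 mW/cm².
I₂ = I₁ · cos²(60°) = 0.6876 · 0.25 = 0.1719 mW/cm².

I ≈ 0.172 mW/cm²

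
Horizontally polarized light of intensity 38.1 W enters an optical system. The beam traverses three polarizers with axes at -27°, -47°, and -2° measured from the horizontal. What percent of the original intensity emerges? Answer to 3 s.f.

≈ 35.1%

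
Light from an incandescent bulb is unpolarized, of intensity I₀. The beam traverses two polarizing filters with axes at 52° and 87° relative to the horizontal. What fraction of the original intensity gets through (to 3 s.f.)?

≈ 0.336 I₀

Unpolarized light through the first polarizer → I₁ = ½ I₀, now polarized at 52°.
I₂ = I₁ cos²(87° − 52°) = 0.5 I₀ · cos²(35°) = 0.3355 I₀.
Transmitted fraction = 0.3355.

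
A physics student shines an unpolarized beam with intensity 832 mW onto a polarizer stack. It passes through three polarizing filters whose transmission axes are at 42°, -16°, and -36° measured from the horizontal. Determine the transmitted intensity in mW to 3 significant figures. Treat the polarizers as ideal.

Unpolarized light through the first polarizer → I₁ = 832 mW/2 = 416 mW, polarized at 42°.
I₂ = I₁ · cos²(58°) = 416 · 0.2808 = 116.8 mW.
I₃ = I₂ · cos²(20°) = 116.8 · 0.883 = 103.2 mW.

I ≈ 103 mW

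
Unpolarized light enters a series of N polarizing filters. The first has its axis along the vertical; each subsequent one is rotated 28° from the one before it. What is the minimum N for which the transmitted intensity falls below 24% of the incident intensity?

First polarizer halves the unpolarized light: factor 1/2.
Each further stage multiplies by cos²(28°) = 0.7796.
After N polarizers: T = 0.5·0.7796^(N−1). Require T < 0.24 ⇒ N−1 > ln(0.24/0.5)/ln(0.7796) = 2.95, so N−1 ≥ 3 and N = 4.
Check: N=4 gives T = 0.2369 < 0.24; N=3 gives T = 0.3039.

N = 4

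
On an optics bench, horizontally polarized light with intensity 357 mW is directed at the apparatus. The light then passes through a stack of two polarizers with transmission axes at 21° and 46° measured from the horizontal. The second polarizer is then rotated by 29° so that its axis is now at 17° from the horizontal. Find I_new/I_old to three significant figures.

Before rotation:
I₁ = I₀ cos²(21° − 0°) = I₀ cos²(21°) = 0.8716 I₀.
I₂ = I₁ cos²(46° − 21°) = 0.8716 I₀ · cos²(25°) = 0.7159 I₀.
After rotation:
I₁ = I₀ cos²(21° − 0°) = I₀ cos²(21°) = 0.8716 I₀.
I₂ = I₁ cos²(17° − 21°) = 0.8716 I₀ · cos²(4°) = 0.8673 I₀.
Ratio = 0.8673 / 0.7159 = 1.212.

I_new/I_old ≈ 1.21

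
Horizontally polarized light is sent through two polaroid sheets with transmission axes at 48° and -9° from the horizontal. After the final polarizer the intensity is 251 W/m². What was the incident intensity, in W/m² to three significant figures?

I₀ ≈ 1890 W/m²

I₁ = I₀ cos²(48° − 0°) = I₀ cos²(48°) = 0.4477 I₀.
I₂ = I₁ cos²(-9° − 48°) = 0.4477 I₀ · cos²(57°) = 0.1328 I₀.
So 251 W/m² = 0.1328 I₀, giving I₀ = 251/0.1328 = 1890 W/m².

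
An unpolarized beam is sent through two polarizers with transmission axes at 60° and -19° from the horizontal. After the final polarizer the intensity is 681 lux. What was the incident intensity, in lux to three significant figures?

I₀ ≈ 3.74e4 lux

Unpolarized light through the first polarizer → I₁ = ½ I₀, now polarized at 60°.
I₂ = I₁ cos²(-19° − 60°) = 0.5 I₀ · cos²(79°) = 0.0182 I₀.
So 681 lux = 0.0182 I₀, giving I₀ = 681/0.0182 = 3.741e+04 lux.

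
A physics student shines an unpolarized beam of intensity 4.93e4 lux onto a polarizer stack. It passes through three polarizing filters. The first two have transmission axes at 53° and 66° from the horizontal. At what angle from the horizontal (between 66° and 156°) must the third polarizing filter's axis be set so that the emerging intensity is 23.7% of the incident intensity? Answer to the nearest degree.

Unpolarized light through the first polarizer → I₁ = ½ I₀, now polarized at 53°.
I₂ = I₁ cos²(66° − 53°) = 0.5 I₀ · cos²(13°) = 0.4747 I₀.
Need I₃/I₀ = 0.237, so cos²(θ − 66°) = 0.237 / 0.4747 = 0.4993.
θ − 66° = arccos(√0.4993) = 45.0°, giving θ ≈ 66 + 45.0 = 111.0°.

θ ≈ 111°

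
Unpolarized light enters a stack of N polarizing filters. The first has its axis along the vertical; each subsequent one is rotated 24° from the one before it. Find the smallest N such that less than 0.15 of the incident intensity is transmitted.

N = 8

First polarizer halves the unpolarized light: factor 1/2.
Each further stage multiplies by cos²(24°) = 0.8346.
After N polarizers: T = 0.5·0.8346^(N−1). Require T < 0.15 ⇒ N−1 > ln(0.15/0.5)/ln(0.8346) = 6.66, so N−1 ≥ 7 and N = 8.
Check: N=8 gives T = 0.141 < 0.15; N=7 gives T = 0.1689.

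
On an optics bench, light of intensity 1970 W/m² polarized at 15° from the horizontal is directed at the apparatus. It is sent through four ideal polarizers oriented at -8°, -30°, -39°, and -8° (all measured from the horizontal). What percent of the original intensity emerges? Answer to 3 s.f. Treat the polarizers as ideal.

≈ 52.2%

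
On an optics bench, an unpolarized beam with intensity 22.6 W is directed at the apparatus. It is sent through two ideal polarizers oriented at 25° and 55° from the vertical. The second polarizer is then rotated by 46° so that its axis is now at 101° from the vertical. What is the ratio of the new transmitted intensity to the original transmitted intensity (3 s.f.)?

Before rotation:
Unpolarized light through the first polarizer → I₁ = ½ I₀, now polarized at 25°.
I₂ = I₁ cos²(55° − 25°) = 0.5 I₀ · cos²(30°) = 0.375 I₀.
After rotation:
Unpolarized light through the first polarizer → I₁ = ½ I₀, now polarized at 25°.
I₂ = I₁ cos²(101° − 25°) = 0.5 I₀ · cos²(76°) = 0.02926 I₀.
Ratio = 0.02926 / 0.375 = 0.07803.

I_new/I_old ≈ 0.0780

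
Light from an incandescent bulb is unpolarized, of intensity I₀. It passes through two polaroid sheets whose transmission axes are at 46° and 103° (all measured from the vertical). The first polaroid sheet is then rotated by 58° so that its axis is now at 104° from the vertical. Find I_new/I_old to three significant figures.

Before rotation:
Unpolarized light through the first polarizer → I₁ = ½ I₀, now polarized at 46°.
I₂ = I₁ cos²(103° − 46°) = 0.5 I₀ · cos²(57°) = 0.1483 I₀.
After rotation:
Unpolarized light through the first polarizer → I₁ = ½ I₀, now polarized at 104°.
I₂ = I₁ cos²(103° − 104°) = 0.5 I₀ · cos²(1°) = 0.4998 I₀.
Ratio = 0.4998 / 0.1483 = 3.37.

I_new/I_old ≈ 3.37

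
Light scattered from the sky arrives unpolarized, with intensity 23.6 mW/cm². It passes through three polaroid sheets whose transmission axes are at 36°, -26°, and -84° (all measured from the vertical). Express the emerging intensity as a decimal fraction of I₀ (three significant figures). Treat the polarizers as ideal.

Unpolarized light through the first polarizer → I₁ = 23.6 mW/cm²/2 = 11.8 mW/cm², polarized at 36°.
I₂ = I₁ · cos²(62°) = 11.8 · 0.2204 = 2.601 mW/cm².
I₃ = I₂ · cos²(58°) = 2.601 · 0.2808 = 0.7303 mW/cm².
Transmitted fraction = 0.03095.

I/I₀ ≈ 0.0309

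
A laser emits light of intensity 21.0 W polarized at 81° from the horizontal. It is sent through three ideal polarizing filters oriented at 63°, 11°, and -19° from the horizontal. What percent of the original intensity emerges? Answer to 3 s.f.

By Malus's law, I₁ = 21.0 W · cos²(18°) = 18.99 W.
I₂ = I₁ · cos²(52°) = 18.99 · 0.379 = 7.2 W.
I₃ = I₂ · cos²(30°) = 7.2 · 0.75 = 5.4 W.
That is 25.71% of the incident intensity.

≈ 25.7%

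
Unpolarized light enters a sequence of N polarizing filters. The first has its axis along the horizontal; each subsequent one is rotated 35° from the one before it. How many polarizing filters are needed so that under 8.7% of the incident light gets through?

N = 6

First polarizer halves the unpolarized light: factor 1/2.
Each further stage multiplies by cos²(35°) = 0.671.
After N polarizers: T = 0.5·0.671^(N−1). Require T < 0.087 ⇒ N−1 > ln(0.087/0.5)/ln(0.671) = 4.38, so N−1 ≥ 5 and N = 6.
Check: N=6 gives T = 0.06802 < 0.087; N=5 gives T = 0.1014.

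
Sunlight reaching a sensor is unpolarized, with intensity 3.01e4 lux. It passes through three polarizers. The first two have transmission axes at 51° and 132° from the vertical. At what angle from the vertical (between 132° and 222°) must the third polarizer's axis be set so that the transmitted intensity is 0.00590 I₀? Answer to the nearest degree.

Unpolarized light through the first polarizer → I₁ = ½ I₀, now polarized at 51°.
I₂ = I₁ cos²(132° − 51°) = 0.5 I₀ · cos²(81°) = 0.01224 I₀.
Need I₃/I₀ = 0.0059, so cos²(θ − 132°) = 0.0059 / 0.01224 = 0.4822.
θ − 132° = arccos(√0.4822) = 46.0°, giving θ ≈ 132 + 46.0 = 178.0°.

θ ≈ 178°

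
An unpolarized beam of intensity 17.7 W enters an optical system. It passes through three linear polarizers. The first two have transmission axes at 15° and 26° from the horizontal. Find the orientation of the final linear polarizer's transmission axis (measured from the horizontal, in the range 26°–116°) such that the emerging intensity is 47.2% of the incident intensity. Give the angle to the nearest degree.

Unpolarized light through the first polarizer → I₁ = ½ I₀, now polarized at 15°.
I₂ = I₁ cos²(26° − 15°) = 0.5 I₀ · cos²(11°) = 0.4818 I₀.
Need I₃/I₀ = 0.472, so cos²(θ − 26°) = 0.472 / 0.4818 = 0.9797.
θ − 26° = arccos(√0.9797) = 8.2°, giving θ ≈ 26 + 8.2 = 34.2°.

θ ≈ 34°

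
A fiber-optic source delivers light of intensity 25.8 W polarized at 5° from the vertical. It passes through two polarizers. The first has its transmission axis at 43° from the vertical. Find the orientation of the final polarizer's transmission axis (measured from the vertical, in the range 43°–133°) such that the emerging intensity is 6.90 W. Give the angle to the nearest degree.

I₁ = I₀ cos²(43° − 5°) = I₀ cos²(38°) = 0.621 I₀.
Target fraction: 6.90 / 25.8 W = 0.2674 of I₀.
Need I₂/I₀ = 0.2674, so cos²(θ − 43°) = 0.2674 / 0.621 = 0.4307.
θ − 43° = arccos(√0.4307) = 49.0°, giving θ ≈ 43 + 49.0 = 92.0°.

θ ≈ 92°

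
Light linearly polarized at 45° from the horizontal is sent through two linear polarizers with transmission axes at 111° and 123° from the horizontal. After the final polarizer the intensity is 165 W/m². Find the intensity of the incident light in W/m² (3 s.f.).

I₀ ≈ 1040 W/m²

I₁ = I₀ cos²(111° − 45°) = I₀ cos²(66°) = 0.1654 I₀.
I₂ = I₁ cos²(123° − 111°) = 0.1654 I₀ · cos²(12°) = 0.1583 I₀.
So 165 W/m² = 0.1583 I₀, giving I₀ = 165/0.1583 = 1042 W/m².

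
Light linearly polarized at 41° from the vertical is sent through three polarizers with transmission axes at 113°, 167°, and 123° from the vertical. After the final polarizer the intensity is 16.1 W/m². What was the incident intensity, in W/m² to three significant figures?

I₁ = I₀ cos²(113° − 41°) = I₀ cos²(72°) = 0.09549 I₀.
I₂ = I₁ cos²(167° − 113°) = 0.09549 I₀ · cos²(54°) = 0.03299 I₀.
I₃ = I₂ cos²(123° − 167°) = 0.03299 I₀ · cos²(44°) = 0.01707 I₀.
So 16.1 W/m² = 0.01707 I₀, giving I₀ = 16.1/0.01707 = 943.1 W/m².

I₀ ≈ 943 W/m²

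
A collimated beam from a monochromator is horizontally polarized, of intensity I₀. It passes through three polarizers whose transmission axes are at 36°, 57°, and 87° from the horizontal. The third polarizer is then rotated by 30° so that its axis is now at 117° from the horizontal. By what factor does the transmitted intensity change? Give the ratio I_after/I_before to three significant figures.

I_new/I_old ≈ 0.333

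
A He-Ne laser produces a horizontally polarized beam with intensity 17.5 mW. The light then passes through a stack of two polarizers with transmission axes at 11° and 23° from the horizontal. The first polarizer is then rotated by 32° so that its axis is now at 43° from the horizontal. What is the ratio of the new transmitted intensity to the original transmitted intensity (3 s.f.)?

Before rotation:
I₁ = I₀ cos²(11° − 0°) = I₀ cos²(11°) = 0.9636 I₀.
I₂ = I₁ cos²(23° − 11°) = 0.9636 I₀ · cos²(12°) = 0.9219 I₀.
After rotation:
I₁ = I₀ cos²(43° − 0°) = I₀ cos²(43°) = 0.5349 I₀.
I₂ = I₁ cos²(23° − 43°) = 0.5349 I₀ · cos²(20°) = 0.4723 I₀.
Ratio = 0.4723 / 0.9219 = 0.5123.

I_new/I_old ≈ 0.512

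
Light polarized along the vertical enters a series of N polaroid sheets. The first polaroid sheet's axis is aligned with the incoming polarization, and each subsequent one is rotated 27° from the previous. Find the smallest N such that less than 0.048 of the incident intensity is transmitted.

N = 15

First polarizer is aligned with the polarization: full transmission.
Each further stage multiplies by cos²(27°) = 0.7939.
After N polarizers: T = 0.7939^(N−1). Require T < 0.048 ⇒ N−1 > ln(0.048)/ln(0.7939) = 13.16, so N−1 ≥ 14 and N = 15.
Check: N=15 gives T = 0.03951 < 0.048; N=14 gives T = 0.04976.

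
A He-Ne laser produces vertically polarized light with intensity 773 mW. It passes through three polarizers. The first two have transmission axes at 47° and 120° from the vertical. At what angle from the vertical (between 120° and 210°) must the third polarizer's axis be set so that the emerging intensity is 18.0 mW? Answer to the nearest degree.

I₁ = I₀ cos²(47° − 0°) = I₀ cos²(47°) = 0.4651 I₀.
I₂ = I₁ cos²(120° − 47°) = 0.4651 I₀ · cos²(73°) = 0.03976 I₀.
Target fraction: 18.0 / 773 mW = 0.02329 of I₀.
Need I₃/I₀ = 0.02329, so cos²(θ − 120°) = 0.02329 / 0.03976 = 0.5857.
θ − 120° = arccos(√0.5857) = 40.1°, giving θ ≈ 120 + 40.1 = 160.1°.

θ ≈ 160°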